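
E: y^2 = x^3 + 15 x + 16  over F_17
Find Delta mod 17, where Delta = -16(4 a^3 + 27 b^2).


4 a^3 + 27 b^2 = 4*15^3 + 27*16^2 = 13500 + 6912 = 20412
Delta = -16 * (20412) = -326592
Delta mod 17 = 12

Delta = 12 (mod 17)


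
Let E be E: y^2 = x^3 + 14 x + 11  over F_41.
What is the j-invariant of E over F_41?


Delta = -16(4 a^3 + 27 b^2) mod 41 = 31
-1728 * (4 a)^3 = -1728 * (4*14)^3 mod 41 = 4
j = 4 * 31^(-1) mod 41 = 16

j = 16 (mod 41)


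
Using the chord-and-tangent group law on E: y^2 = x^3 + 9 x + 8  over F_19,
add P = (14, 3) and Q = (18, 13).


P != Q, so use the chord formula.
s = (y2 - y1) / (x2 - x1) = (10) / (4) mod 19 = 12
x3 = s^2 - x1 - x2 mod 19 = 12^2 - 14 - 18 = 17
y3 = s (x1 - x3) - y1 mod 19 = 12 * (14 - 17) - 3 = 18

P + Q = (17, 18)


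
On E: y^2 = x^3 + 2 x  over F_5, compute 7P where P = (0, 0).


k = 7 = 111_2 (binary, LSB first: 111)
Double-and-add from P = (0, 0):
  bit 0 = 1: acc = O + (0, 0) = (0, 0)
  bit 1 = 1: acc = (0, 0) + O = (0, 0)
  bit 2 = 1: acc = (0, 0) + O = (0, 0)

7P = (0, 0)


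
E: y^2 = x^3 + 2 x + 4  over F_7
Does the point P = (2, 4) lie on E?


Check whether y^2 = x^3 + 2 x + 4 (mod 7) for (x, y) = (2, 4).
LHS: y^2 = 4^2 mod 7 = 2
RHS: x^3 + 2 x + 4 = 2^3 + 2*2 + 4 mod 7 = 2
LHS = RHS

Yes, on the curve


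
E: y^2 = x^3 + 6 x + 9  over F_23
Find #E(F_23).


For each x in F_23, count y with y^2 = x^3 + 6 x + 9 mod 23:
  x = 0: RHS = 9, y in [3, 20]  -> 2 point(s)
  x = 1: RHS = 16, y in [4, 19]  -> 2 point(s)
  x = 2: RHS = 6, y in [11, 12]  -> 2 point(s)
  x = 3: RHS = 8, y in [10, 13]  -> 2 point(s)
  x = 5: RHS = 3, y in [7, 16]  -> 2 point(s)
  x = 6: RHS = 8, y in [10, 13]  -> 2 point(s)
  x = 7: RHS = 3, y in [7, 16]  -> 2 point(s)
  x = 11: RHS = 3, y in [7, 16]  -> 2 point(s)
  x = 14: RHS = 8, y in [10, 13]  -> 2 point(s)
  x = 15: RHS = 1, y in [1, 22]  -> 2 point(s)
  x = 19: RHS = 13, y in [6, 17]  -> 2 point(s)
  x = 21: RHS = 12, y in [9, 14]  -> 2 point(s)
  x = 22: RHS = 2, y in [5, 18]  -> 2 point(s)
Affine points: 26. Add the point at infinity: total = 27.

#E(F_23) = 27


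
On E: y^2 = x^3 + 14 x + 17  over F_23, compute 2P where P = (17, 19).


Doubling: s = (3 x1^2 + a) / (2 y1)
s = (3*17^2 + 14) / (2*19) mod 23 = 2
x3 = s^2 - 2 x1 mod 23 = 2^2 - 2*17 = 16
y3 = s (x1 - x3) - y1 mod 23 = 2 * (17 - 16) - 19 = 6

2P = (16, 6)


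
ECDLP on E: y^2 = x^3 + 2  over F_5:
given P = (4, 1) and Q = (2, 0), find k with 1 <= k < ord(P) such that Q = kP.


Enumerate multiples of P until we hit Q = (2, 0):
  1P = (4, 1)
  2P = (3, 3)
  3P = (2, 0)
Match found at i = 3.

k = 3


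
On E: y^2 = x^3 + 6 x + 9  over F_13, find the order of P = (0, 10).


Compute successive multiples of P until we hit O:
  1P = (0, 10)
  2P = (1, 4)
  3P = (9, 5)
  4P = (8, 6)
  5P = (2, 4)
  6P = (7, 11)
  7P = (10, 9)
  8P = (6, 1)
  ... (continuing to 17P)
  17P = O

ord(P) = 17


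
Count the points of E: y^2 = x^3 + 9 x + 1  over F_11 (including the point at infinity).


For each x in F_11, count y with y^2 = x^3 + 9 x + 1 mod 11:
  x = 0: RHS = 1, y in [1, 10]  -> 2 point(s)
  x = 1: RHS = 0, y in [0]  -> 1 point(s)
  x = 2: RHS = 5, y in [4, 7]  -> 2 point(s)
  x = 3: RHS = 0, y in [0]  -> 1 point(s)
  x = 7: RHS = 0, y in [0]  -> 1 point(s)
Affine points: 7. Add the point at infinity: total = 8.

#E(F_11) = 8


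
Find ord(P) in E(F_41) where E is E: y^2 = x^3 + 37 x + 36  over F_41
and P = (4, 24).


Compute successive multiples of P until we hit O:
  1P = (4, 24)
  2P = (29, 18)
  3P = (28, 8)
  4P = (14, 10)
  5P = (2, 6)
  6P = (34, 34)
  7P = (35, 34)
  8P = (3, 16)
  ... (continuing to 53P)
  53P = O

ord(P) = 53


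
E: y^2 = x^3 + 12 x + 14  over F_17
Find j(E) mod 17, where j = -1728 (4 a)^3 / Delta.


Delta = -16(4 a^3 + 27 b^2) mod 17 = 15
-1728 * (4 a)^3 = -1728 * (4*12)^3 mod 17 = 8
j = 8 * 15^(-1) mod 17 = 13

j = 13 (mod 17)


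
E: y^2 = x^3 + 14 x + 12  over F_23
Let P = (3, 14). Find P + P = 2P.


Doubling: s = (3 x1^2 + a) / (2 y1)
s = (3*3^2 + 14) / (2*14) mod 23 = 22
x3 = s^2 - 2 x1 mod 23 = 22^2 - 2*3 = 18
y3 = s (x1 - x3) - y1 mod 23 = 22 * (3 - 18) - 14 = 1

2P = (18, 1)


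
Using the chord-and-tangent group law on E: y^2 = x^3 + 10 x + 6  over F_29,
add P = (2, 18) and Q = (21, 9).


P != Q, so use the chord formula.
s = (y2 - y1) / (x2 - x1) = (20) / (19) mod 29 = 27
x3 = s^2 - x1 - x2 mod 29 = 27^2 - 2 - 21 = 10
y3 = s (x1 - x3) - y1 mod 29 = 27 * (2 - 10) - 18 = 27

P + Q = (10, 27)


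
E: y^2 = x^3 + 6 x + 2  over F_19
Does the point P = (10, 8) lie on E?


Check whether y^2 = x^3 + 6 x + 2 (mod 19) for (x, y) = (10, 8).
LHS: y^2 = 8^2 mod 19 = 7
RHS: x^3 + 6 x + 2 = 10^3 + 6*10 + 2 mod 19 = 17
LHS != RHS

No, not on the curve


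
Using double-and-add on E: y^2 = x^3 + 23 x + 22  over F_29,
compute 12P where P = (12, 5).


k = 12 = 1100_2 (binary, LSB first: 0011)
Double-and-add from P = (12, 5):
  bit 0 = 0: acc unchanged = O
  bit 1 = 0: acc unchanged = O
  bit 2 = 1: acc = O + (10, 11) = (10, 11)
  bit 3 = 1: acc = (10, 11) + (4, 27) = (6, 17)

12P = (6, 17)


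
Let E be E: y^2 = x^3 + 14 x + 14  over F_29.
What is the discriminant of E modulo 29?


4 a^3 + 27 b^2 = 4*14^3 + 27*14^2 = 10976 + 5292 = 16268
Delta = -16 * (16268) = -260288
Delta mod 29 = 16

Delta = 16 (mod 29)


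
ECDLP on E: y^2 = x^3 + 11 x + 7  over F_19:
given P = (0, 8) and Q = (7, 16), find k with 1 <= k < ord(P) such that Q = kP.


Enumerate multiples of P until we hit Q = (7, 16):
  1P = (0, 8)
  2P = (5, 4)
  3P = (4, 18)
  4P = (7, 3)
  5P = (16, 17)
  6P = (12, 9)
  7P = (14, 13)
  8P = (6, 17)
  9P = (1, 0)
  10P = (6, 2)
  11P = (14, 6)
  12P = (12, 10)
  13P = (16, 2)
  14P = (7, 16)
Match found at i = 14.

k = 14


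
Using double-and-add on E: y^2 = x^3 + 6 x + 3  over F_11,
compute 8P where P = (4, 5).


k = 8 = 1000_2 (binary, LSB first: 0001)
Double-and-add from P = (4, 5):
  bit 0 = 0: acc unchanged = O
  bit 1 = 0: acc unchanged = O
  bit 2 = 0: acc unchanged = O
  bit 3 = 1: acc = O + (4, 6) = (4, 6)

8P = (4, 6)


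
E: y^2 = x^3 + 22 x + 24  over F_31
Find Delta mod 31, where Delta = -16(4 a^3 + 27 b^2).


4 a^3 + 27 b^2 = 4*22^3 + 27*24^2 = 42592 + 15552 = 58144
Delta = -16 * (58144) = -930304
Delta mod 31 = 6

Delta = 6 (mod 31)


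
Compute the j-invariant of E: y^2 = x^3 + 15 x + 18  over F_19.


Delta = -16(4 a^3 + 27 b^2) mod 19 = 16
-1728 * (4 a)^3 = -1728 * (4*15)^3 mod 19 = 8
j = 8 * 16^(-1) mod 19 = 10

j = 10 (mod 19)


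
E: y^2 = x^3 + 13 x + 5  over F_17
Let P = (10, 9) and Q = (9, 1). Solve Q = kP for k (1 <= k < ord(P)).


Enumerate multiples of P until we hit Q = (9, 1):
  1P = (10, 9)
  2P = (12, 11)
  3P = (13, 5)
  4P = (9, 1)
Match found at i = 4.

k = 4


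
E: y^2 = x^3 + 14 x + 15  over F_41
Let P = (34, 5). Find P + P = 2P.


Doubling: s = (3 x1^2 + a) / (2 y1)
s = (3*34^2 + 14) / (2*5) mod 41 = 12
x3 = s^2 - 2 x1 mod 41 = 12^2 - 2*34 = 35
y3 = s (x1 - x3) - y1 mod 41 = 12 * (34 - 35) - 5 = 24

2P = (35, 24)


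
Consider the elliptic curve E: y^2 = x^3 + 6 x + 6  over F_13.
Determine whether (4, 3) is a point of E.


Check whether y^2 = x^3 + 6 x + 6 (mod 13) for (x, y) = (4, 3).
LHS: y^2 = 3^2 mod 13 = 9
RHS: x^3 + 6 x + 6 = 4^3 + 6*4 + 6 mod 13 = 3
LHS != RHS

No, not on the curve


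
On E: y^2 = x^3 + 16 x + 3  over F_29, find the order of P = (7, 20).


Compute successive multiples of P until we hit O:
  1P = (7, 20)
  2P = (16, 18)
  3P = (15, 14)
  4P = (13, 28)
  5P = (14, 19)
  6P = (24, 28)
  7P = (21, 28)
  8P = (25, 7)
  ... (continuing to 17P)
  17P = O

ord(P) = 17


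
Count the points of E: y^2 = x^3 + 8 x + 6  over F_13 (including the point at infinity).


For each x in F_13, count y with y^2 = x^3 + 8 x + 6 mod 13:
  x = 2: RHS = 4, y in [2, 11]  -> 2 point(s)
  x = 6: RHS = 10, y in [6, 7]  -> 2 point(s)
  x = 8: RHS = 10, y in [6, 7]  -> 2 point(s)
  x = 9: RHS = 1, y in [1, 12]  -> 2 point(s)
  x = 12: RHS = 10, y in [6, 7]  -> 2 point(s)
Affine points: 10. Add the point at infinity: total = 11.

#E(F_13) = 11


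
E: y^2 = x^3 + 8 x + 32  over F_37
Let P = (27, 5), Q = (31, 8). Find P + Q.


P != Q, so use the chord formula.
s = (y2 - y1) / (x2 - x1) = (3) / (4) mod 37 = 10
x3 = s^2 - x1 - x2 mod 37 = 10^2 - 27 - 31 = 5
y3 = s (x1 - x3) - y1 mod 37 = 10 * (27 - 5) - 5 = 30

P + Q = (5, 30)


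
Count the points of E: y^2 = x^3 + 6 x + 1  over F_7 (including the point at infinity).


For each x in F_7, count y with y^2 = x^3 + 6 x + 1 mod 7:
  x = 0: RHS = 1, y in [1, 6]  -> 2 point(s)
  x = 1: RHS = 1, y in [1, 6]  -> 2 point(s)
  x = 2: RHS = 0, y in [0]  -> 1 point(s)
  x = 3: RHS = 4, y in [2, 5]  -> 2 point(s)
  x = 5: RHS = 2, y in [3, 4]  -> 2 point(s)
  x = 6: RHS = 1, y in [1, 6]  -> 2 point(s)
Affine points: 11. Add the point at infinity: total = 12.

#E(F_7) = 12


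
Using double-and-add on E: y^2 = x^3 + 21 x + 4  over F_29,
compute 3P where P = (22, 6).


k = 3 = 11_2 (binary, LSB first: 11)
Double-and-add from P = (22, 6):
  bit 0 = 1: acc = O + (22, 6) = (22, 6)
  bit 1 = 1: acc = (22, 6) + (7, 1) = (13, 26)

3P = (13, 26)


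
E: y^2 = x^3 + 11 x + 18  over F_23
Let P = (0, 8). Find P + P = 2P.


Doubling: s = (3 x1^2 + a) / (2 y1)
s = (3*0^2 + 11) / (2*8) mod 23 = 5
x3 = s^2 - 2 x1 mod 23 = 5^2 - 2*0 = 2
y3 = s (x1 - x3) - y1 mod 23 = 5 * (0 - 2) - 8 = 5

2P = (2, 5)


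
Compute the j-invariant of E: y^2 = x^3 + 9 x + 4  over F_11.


Delta = -16(4 a^3 + 27 b^2) mod 11 = 2
-1728 * (4 a)^3 = -1728 * (4*9)^3 mod 11 = 6
j = 6 * 2^(-1) mod 11 = 3

j = 3 (mod 11)


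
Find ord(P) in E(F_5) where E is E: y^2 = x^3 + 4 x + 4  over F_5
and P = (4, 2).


Compute successive multiples of P until we hit O:
  1P = (4, 2)
  2P = (1, 2)
  3P = (0, 3)
  4P = (2, 0)
  5P = (0, 2)
  6P = (1, 3)
  7P = (4, 3)
  8P = O

ord(P) = 8


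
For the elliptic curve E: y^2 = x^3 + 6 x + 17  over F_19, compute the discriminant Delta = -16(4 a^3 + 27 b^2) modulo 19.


4 a^3 + 27 b^2 = 4*6^3 + 27*17^2 = 864 + 7803 = 8667
Delta = -16 * (8667) = -138672
Delta mod 19 = 9

Delta = 9 (mod 19)


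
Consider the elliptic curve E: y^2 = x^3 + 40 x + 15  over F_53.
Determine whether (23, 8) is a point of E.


Check whether y^2 = x^3 + 40 x + 15 (mod 53) for (x, y) = (23, 8).
LHS: y^2 = 8^2 mod 53 = 11
RHS: x^3 + 40 x + 15 = 23^3 + 40*23 + 15 mod 53 = 11
LHS = RHS

Yes, on the curve


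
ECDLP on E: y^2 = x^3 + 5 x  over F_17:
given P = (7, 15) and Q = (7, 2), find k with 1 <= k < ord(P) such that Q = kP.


Enumerate multiples of P until we hit Q = (7, 2):
  1P = (7, 15)
  2P = (2, 16)
  3P = (6, 12)
  4P = (13, 1)
  5P = (10, 9)
  6P = (4, 13)
  7P = (14, 3)
  8P = (9, 3)
  9P = (3, 12)
  10P = (15, 13)
  11P = (11, 3)
  12P = (8, 5)
  13P = (0, 0)
  14P = (8, 12)
  15P = (11, 14)
  16P = (15, 4)
  17P = (3, 5)
  18P = (9, 14)
  19P = (14, 14)
  20P = (4, 4)
  21P = (10, 8)
  22P = (13, 16)
  23P = (6, 5)
  24P = (2, 1)
  25P = (7, 2)
Match found at i = 25.

k = 25


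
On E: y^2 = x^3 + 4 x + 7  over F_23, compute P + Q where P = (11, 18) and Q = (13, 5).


P != Q, so use the chord formula.
s = (y2 - y1) / (x2 - x1) = (10) / (2) mod 23 = 5
x3 = s^2 - x1 - x2 mod 23 = 5^2 - 11 - 13 = 1
y3 = s (x1 - x3) - y1 mod 23 = 5 * (11 - 1) - 18 = 9

P + Q = (1, 9)


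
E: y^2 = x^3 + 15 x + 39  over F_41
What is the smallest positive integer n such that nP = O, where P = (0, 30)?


Compute successive multiples of P until we hit O:
  1P = (0, 30)
  2P = (18, 27)
  3P = (31, 23)
  4P = (15, 21)
  5P = (28, 36)
  6P = (12, 26)
  7P = (20, 4)
  8P = (19, 7)
  ... (continuing to 26P)
  26P = O

ord(P) = 26


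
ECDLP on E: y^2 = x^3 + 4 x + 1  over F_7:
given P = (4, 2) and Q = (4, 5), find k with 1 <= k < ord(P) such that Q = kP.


Enumerate multiples of P until we hit Q = (4, 5):
  1P = (4, 2)
  2P = (0, 1)
  3P = (0, 6)
  4P = (4, 5)
Match found at i = 4.

k = 4


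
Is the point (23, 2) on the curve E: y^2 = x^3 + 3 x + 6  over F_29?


Check whether y^2 = x^3 + 3 x + 6 (mod 29) for (x, y) = (23, 2).
LHS: y^2 = 2^2 mod 29 = 4
RHS: x^3 + 3 x + 6 = 23^3 + 3*23 + 6 mod 29 = 4
LHS = RHS

Yes, on the curve


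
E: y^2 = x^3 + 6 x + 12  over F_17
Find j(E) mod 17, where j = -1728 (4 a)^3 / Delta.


Delta = -16(4 a^3 + 27 b^2) mod 17 = 9
-1728 * (4 a)^3 = -1728 * (4*6)^3 mod 17 = 1
j = 1 * 9^(-1) mod 17 = 2

j = 2 (mod 17)


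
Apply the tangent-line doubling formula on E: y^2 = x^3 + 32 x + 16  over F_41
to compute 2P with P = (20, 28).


Doubling: s = (3 x1^2 + a) / (2 y1)
s = (3*20^2 + 32) / (2*28) mod 41 = 22
x3 = s^2 - 2 x1 mod 41 = 22^2 - 2*20 = 34
y3 = s (x1 - x3) - y1 mod 41 = 22 * (20 - 34) - 28 = 33

2P = (34, 33)


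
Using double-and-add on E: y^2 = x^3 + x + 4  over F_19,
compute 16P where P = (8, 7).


k = 16 = 10000_2 (binary, LSB first: 00001)
Double-and-add from P = (8, 7):
  bit 0 = 0: acc unchanged = O
  bit 1 = 0: acc unchanged = O
  bit 2 = 0: acc unchanged = O
  bit 3 = 0: acc unchanged = O
  bit 4 = 1: acc = O + (6, 13) = (6, 13)

16P = (6, 13)


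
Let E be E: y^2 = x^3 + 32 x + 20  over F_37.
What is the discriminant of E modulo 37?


4 a^3 + 27 b^2 = 4*32^3 + 27*20^2 = 131072 + 10800 = 141872
Delta = -16 * (141872) = -2269952
Delta mod 37 = 35

Delta = 35 (mod 37)


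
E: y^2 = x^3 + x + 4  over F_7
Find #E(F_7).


For each x in F_7, count y with y^2 = x^3 + 1 x + 4 mod 7:
  x = 0: RHS = 4, y in [2, 5]  -> 2 point(s)
  x = 2: RHS = 0, y in [0]  -> 1 point(s)
  x = 4: RHS = 2, y in [3, 4]  -> 2 point(s)
  x = 5: RHS = 1, y in [1, 6]  -> 2 point(s)
  x = 6: RHS = 2, y in [3, 4]  -> 2 point(s)
Affine points: 9. Add the point at infinity: total = 10.

#E(F_7) = 10


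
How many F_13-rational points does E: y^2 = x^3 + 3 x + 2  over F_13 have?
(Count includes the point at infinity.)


For each x in F_13, count y with y^2 = x^3 + 3 x + 2 mod 13:
  x = 2: RHS = 3, y in [4, 9]  -> 2 point(s)
  x = 3: RHS = 12, y in [5, 8]  -> 2 point(s)
  x = 4: RHS = 0, y in [0]  -> 1 point(s)
  x = 5: RHS = 12, y in [5, 8]  -> 2 point(s)
  x = 9: RHS = 4, y in [2, 11]  -> 2 point(s)
  x = 11: RHS = 1, y in [1, 12]  -> 2 point(s)
Affine points: 11. Add the point at infinity: total = 12.

#E(F_13) = 12


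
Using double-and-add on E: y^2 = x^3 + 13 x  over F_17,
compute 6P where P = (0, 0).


k = 6 = 110_2 (binary, LSB first: 011)
Double-and-add from P = (0, 0):
  bit 0 = 0: acc unchanged = O
  bit 1 = 1: acc = O + O = O
  bit 2 = 1: acc = O + O = O

6P = O


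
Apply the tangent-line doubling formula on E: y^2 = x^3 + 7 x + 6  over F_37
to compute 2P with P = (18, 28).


Doubling: s = (3 x1^2 + a) / (2 y1)
s = (3*18^2 + 7) / (2*28) mod 37 = 34
x3 = s^2 - 2 x1 mod 37 = 34^2 - 2*18 = 10
y3 = s (x1 - x3) - y1 mod 37 = 34 * (18 - 10) - 28 = 22

2P = (10, 22)


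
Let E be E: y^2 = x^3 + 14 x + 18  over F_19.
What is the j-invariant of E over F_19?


Delta = -16(4 a^3 + 27 b^2) mod 19 = 6
-1728 * (4 a)^3 = -1728 * (4*14)^3 mod 19 = 18
j = 18 * 6^(-1) mod 19 = 3

j = 3 (mod 19)


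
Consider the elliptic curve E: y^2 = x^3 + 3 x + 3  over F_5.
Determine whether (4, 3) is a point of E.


Check whether y^2 = x^3 + 3 x + 3 (mod 5) for (x, y) = (4, 3).
LHS: y^2 = 3^2 mod 5 = 4
RHS: x^3 + 3 x + 3 = 4^3 + 3*4 + 3 mod 5 = 4
LHS = RHS

Yes, on the curve


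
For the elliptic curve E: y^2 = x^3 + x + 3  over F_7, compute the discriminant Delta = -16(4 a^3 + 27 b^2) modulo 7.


4 a^3 + 27 b^2 = 4*1^3 + 27*3^2 = 4 + 243 = 247
Delta = -16 * (247) = -3952
Delta mod 7 = 3

Delta = 3 (mod 7)


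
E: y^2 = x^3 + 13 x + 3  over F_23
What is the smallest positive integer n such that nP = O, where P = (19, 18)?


Compute successive multiples of P until we hit O:
  1P = (19, 18)
  2P = (16, 12)
  3P = (15, 13)
  4P = (15, 10)
  5P = (16, 11)
  6P = (19, 5)
  7P = O

ord(P) = 7


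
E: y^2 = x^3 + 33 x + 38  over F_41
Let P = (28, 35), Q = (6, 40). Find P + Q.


P != Q, so use the chord formula.
s = (y2 - y1) / (x2 - x1) = (5) / (19) mod 41 = 24
x3 = s^2 - x1 - x2 mod 41 = 24^2 - 28 - 6 = 9
y3 = s (x1 - x3) - y1 mod 41 = 24 * (28 - 9) - 35 = 11

P + Q = (9, 11)


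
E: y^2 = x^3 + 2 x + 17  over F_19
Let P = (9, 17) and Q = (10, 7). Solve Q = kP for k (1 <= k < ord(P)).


Enumerate multiples of P until we hit Q = (10, 7):
  1P = (9, 17)
  2P = (6, 13)
  3P = (10, 7)
Match found at i = 3.

k = 3


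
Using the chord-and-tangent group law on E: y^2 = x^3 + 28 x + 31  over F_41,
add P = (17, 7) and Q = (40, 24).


P != Q, so use the chord formula.
s = (y2 - y1) / (x2 - x1) = (17) / (23) mod 41 = 15
x3 = s^2 - x1 - x2 mod 41 = 15^2 - 17 - 40 = 4
y3 = s (x1 - x3) - y1 mod 41 = 15 * (17 - 4) - 7 = 24

P + Q = (4, 24)


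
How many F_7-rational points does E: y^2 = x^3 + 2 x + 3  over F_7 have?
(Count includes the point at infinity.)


For each x in F_7, count y with y^2 = x^3 + 2 x + 3 mod 7:
  x = 2: RHS = 1, y in [1, 6]  -> 2 point(s)
  x = 3: RHS = 1, y in [1, 6]  -> 2 point(s)
  x = 6: RHS = 0, y in [0]  -> 1 point(s)
Affine points: 5. Add the point at infinity: total = 6.

#E(F_7) = 6


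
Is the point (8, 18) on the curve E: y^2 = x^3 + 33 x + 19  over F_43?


Check whether y^2 = x^3 + 33 x + 19 (mod 43) for (x, y) = (8, 18).
LHS: y^2 = 18^2 mod 43 = 23
RHS: x^3 + 33 x + 19 = 8^3 + 33*8 + 19 mod 43 = 21
LHS != RHS

No, not on the curve


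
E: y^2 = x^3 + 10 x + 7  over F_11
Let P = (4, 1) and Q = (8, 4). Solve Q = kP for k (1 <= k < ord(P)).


Enumerate multiples of P until we hit Q = (8, 4):
  1P = (4, 1)
  2P = (8, 4)
Match found at i = 2.

k = 2


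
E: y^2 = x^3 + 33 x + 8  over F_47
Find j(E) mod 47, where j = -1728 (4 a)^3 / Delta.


Delta = -16(4 a^3 + 27 b^2) mod 47 = 12
-1728 * (4 a)^3 = -1728 * (4*33)^3 mod 47 = 18
j = 18 * 12^(-1) mod 47 = 25

j = 25 (mod 47)


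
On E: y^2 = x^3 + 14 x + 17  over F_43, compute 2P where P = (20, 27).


Doubling: s = (3 x1^2 + a) / (2 y1)
s = (3*20^2 + 14) / (2*27) mod 43 = 40
x3 = s^2 - 2 x1 mod 43 = 40^2 - 2*20 = 12
y3 = s (x1 - x3) - y1 mod 43 = 40 * (20 - 12) - 27 = 35

2P = (12, 35)


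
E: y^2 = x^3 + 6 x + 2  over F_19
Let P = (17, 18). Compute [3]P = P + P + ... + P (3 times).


k = 3 = 11_2 (binary, LSB first: 11)
Double-and-add from P = (17, 18):
  bit 0 = 1: acc = O + (17, 18) = (17, 18)
  bit 1 = 1: acc = (17, 18) + (9, 5) = (9, 14)

3P = (9, 14)


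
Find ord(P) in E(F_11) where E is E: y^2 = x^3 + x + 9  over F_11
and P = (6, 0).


Compute successive multiples of P until we hit O:
  1P = (6, 0)
  2P = O

ord(P) = 2


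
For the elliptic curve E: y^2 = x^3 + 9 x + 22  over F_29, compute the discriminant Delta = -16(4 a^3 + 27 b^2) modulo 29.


4 a^3 + 27 b^2 = 4*9^3 + 27*22^2 = 2916 + 13068 = 15984
Delta = -16 * (15984) = -255744
Delta mod 29 = 7

Delta = 7 (mod 29)


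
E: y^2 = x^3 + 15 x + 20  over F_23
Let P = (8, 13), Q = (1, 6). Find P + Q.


P != Q, so use the chord formula.
s = (y2 - y1) / (x2 - x1) = (16) / (16) mod 23 = 1
x3 = s^2 - x1 - x2 mod 23 = 1^2 - 8 - 1 = 15
y3 = s (x1 - x3) - y1 mod 23 = 1 * (8 - 15) - 13 = 3

P + Q = (15, 3)


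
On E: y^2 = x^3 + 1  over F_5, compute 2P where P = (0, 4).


Doubling: s = (3 x1^2 + a) / (2 y1)
s = (3*0^2 + 0) / (2*4) mod 5 = 0
x3 = s^2 - 2 x1 mod 5 = 0^2 - 2*0 = 0
y3 = s (x1 - x3) - y1 mod 5 = 0 * (0 - 0) - 4 = 1

2P = (0, 1)


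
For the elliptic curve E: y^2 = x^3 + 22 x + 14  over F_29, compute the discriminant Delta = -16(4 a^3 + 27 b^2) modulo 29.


4 a^3 + 27 b^2 = 4*22^3 + 27*14^2 = 42592 + 5292 = 47884
Delta = -16 * (47884) = -766144
Delta mod 29 = 7

Delta = 7 (mod 29)


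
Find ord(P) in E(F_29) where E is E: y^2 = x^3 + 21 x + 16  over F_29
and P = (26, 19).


Compute successive multiples of P until we hit O:
  1P = (26, 19)
  2P = (28, 9)
  3P = (0, 25)
  4P = (7, 19)
  5P = (25, 10)
  6P = (1, 3)
  7P = (18, 7)
  8P = (9, 21)
  ... (continuing to 30P)
  30P = O

ord(P) = 30


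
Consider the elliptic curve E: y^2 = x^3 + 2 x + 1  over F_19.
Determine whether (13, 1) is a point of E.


Check whether y^2 = x^3 + 2 x + 1 (mod 19) for (x, y) = (13, 1).
LHS: y^2 = 1^2 mod 19 = 1
RHS: x^3 + 2 x + 1 = 13^3 + 2*13 + 1 mod 19 = 1
LHS = RHS

Yes, on the curve


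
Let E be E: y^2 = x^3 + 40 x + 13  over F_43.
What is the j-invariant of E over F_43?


Delta = -16(4 a^3 + 27 b^2) mod 43 = 14
-1728 * (4 a)^3 = -1728 * (4*40)^3 mod 43 = 21
j = 21 * 14^(-1) mod 43 = 23

j = 23 (mod 43)


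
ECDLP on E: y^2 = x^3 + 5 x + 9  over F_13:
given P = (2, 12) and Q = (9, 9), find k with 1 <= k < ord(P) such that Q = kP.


Enumerate multiples of P until we hit Q = (9, 9):
  1P = (2, 12)
  2P = (0, 10)
  3P = (12, 4)
  4P = (9, 4)
  5P = (11, 2)
  6P = (3, 5)
  7P = (5, 9)
  8P = (7, 6)
  9P = (7, 7)
  10P = (5, 4)
  11P = (3, 8)
  12P = (11, 11)
  13P = (9, 9)
Match found at i = 13.

k = 13


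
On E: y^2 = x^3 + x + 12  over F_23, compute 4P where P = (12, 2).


k = 4 = 100_2 (binary, LSB first: 001)
Double-and-add from P = (12, 2):
  bit 0 = 0: acc unchanged = O
  bit 1 = 0: acc unchanged = O
  bit 2 = 1: acc = O + (12, 21) = (12, 21)

4P = (12, 21)


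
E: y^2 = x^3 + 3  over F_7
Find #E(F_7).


For each x in F_7, count y with y^2 = x^3 + 0 x + 3 mod 7:
  x = 1: RHS = 4, y in [2, 5]  -> 2 point(s)
  x = 2: RHS = 4, y in [2, 5]  -> 2 point(s)
  x = 3: RHS = 2, y in [3, 4]  -> 2 point(s)
  x = 4: RHS = 4, y in [2, 5]  -> 2 point(s)
  x = 5: RHS = 2, y in [3, 4]  -> 2 point(s)
  x = 6: RHS = 2, y in [3, 4]  -> 2 point(s)
Affine points: 12. Add the point at infinity: total = 13.

#E(F_7) = 13


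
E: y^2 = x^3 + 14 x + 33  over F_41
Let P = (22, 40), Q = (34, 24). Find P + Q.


P != Q, so use the chord formula.
s = (y2 - y1) / (x2 - x1) = (25) / (12) mod 41 = 26
x3 = s^2 - x1 - x2 mod 41 = 26^2 - 22 - 34 = 5
y3 = s (x1 - x3) - y1 mod 41 = 26 * (22 - 5) - 40 = 33

P + Q = (5, 33)


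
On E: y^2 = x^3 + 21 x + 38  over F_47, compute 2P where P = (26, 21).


Doubling: s = (3 x1^2 + a) / (2 y1)
s = (3*26^2 + 21) / (2*21) mod 47 = 32
x3 = s^2 - 2 x1 mod 47 = 32^2 - 2*26 = 32
y3 = s (x1 - x3) - y1 mod 47 = 32 * (26 - 32) - 21 = 22

2P = (32, 22)


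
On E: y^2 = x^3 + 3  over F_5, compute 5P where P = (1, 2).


k = 5 = 101_2 (binary, LSB first: 101)
Double-and-add from P = (1, 2):
  bit 0 = 1: acc = O + (1, 2) = (1, 2)
  bit 1 = 0: acc unchanged = (1, 2)
  bit 2 = 1: acc = (1, 2) + (2, 4) = (1, 3)

5P = (1, 3)


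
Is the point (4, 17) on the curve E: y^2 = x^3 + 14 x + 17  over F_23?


Check whether y^2 = x^3 + 14 x + 17 (mod 23) for (x, y) = (4, 17).
LHS: y^2 = 17^2 mod 23 = 13
RHS: x^3 + 14 x + 17 = 4^3 + 14*4 + 17 mod 23 = 22
LHS != RHS

No, not on the curve


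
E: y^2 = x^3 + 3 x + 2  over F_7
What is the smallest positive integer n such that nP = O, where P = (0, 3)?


Compute successive multiples of P until we hit O:
  1P = (0, 3)
  2P = (2, 3)
  3P = (5, 4)
  4P = (4, 6)
  5P = (4, 1)
  6P = (5, 3)
  7P = (2, 4)
  8P = (0, 4)
  ... (continuing to 9P)
  9P = O

ord(P) = 9


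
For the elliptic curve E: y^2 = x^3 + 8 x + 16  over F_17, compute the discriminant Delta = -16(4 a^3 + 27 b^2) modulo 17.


4 a^3 + 27 b^2 = 4*8^3 + 27*16^2 = 2048 + 6912 = 8960
Delta = -16 * (8960) = -143360
Delta mod 17 = 1

Delta = 1 (mod 17)


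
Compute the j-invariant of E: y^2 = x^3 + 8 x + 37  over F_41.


Delta = -16(4 a^3 + 27 b^2) mod 41 = 8
-1728 * (4 a)^3 = -1728 * (4*8)^3 mod 41 = 28
j = 28 * 8^(-1) mod 41 = 24

j = 24 (mod 41)


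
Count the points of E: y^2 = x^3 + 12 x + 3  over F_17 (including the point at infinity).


For each x in F_17, count y with y^2 = x^3 + 12 x + 3 mod 17:
  x = 1: RHS = 16, y in [4, 13]  -> 2 point(s)
  x = 2: RHS = 1, y in [1, 16]  -> 2 point(s)
  x = 3: RHS = 15, y in [7, 10]  -> 2 point(s)
  x = 4: RHS = 13, y in [8, 9]  -> 2 point(s)
  x = 5: RHS = 1, y in [1, 16]  -> 2 point(s)
  x = 6: RHS = 2, y in [6, 11]  -> 2 point(s)
  x = 8: RHS = 16, y in [4, 13]  -> 2 point(s)
  x = 10: RHS = 1, y in [1, 16]  -> 2 point(s)
  x = 11: RHS = 4, y in [2, 15]  -> 2 point(s)
  x = 14: RHS = 8, y in [5, 12]  -> 2 point(s)
Affine points: 20. Add the point at infinity: total = 21.

#E(F_17) = 21


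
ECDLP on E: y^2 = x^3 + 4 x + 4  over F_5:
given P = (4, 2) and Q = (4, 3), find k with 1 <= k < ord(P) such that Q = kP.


Enumerate multiples of P until we hit Q = (4, 3):
  1P = (4, 2)
  2P = (1, 2)
  3P = (0, 3)
  4P = (2, 0)
  5P = (0, 2)
  6P = (1, 3)
  7P = (4, 3)
Match found at i = 7.

k = 7


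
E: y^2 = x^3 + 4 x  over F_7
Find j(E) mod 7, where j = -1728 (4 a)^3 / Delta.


Delta = -16(4 a^3 + 27 b^2) mod 7 = 6
-1728 * (4 a)^3 = -1728 * (4*4)^3 mod 7 = 1
j = 1 * 6^(-1) mod 7 = 6

j = 6 (mod 7)


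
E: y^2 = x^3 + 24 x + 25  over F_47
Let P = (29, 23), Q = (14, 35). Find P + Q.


P != Q, so use the chord formula.
s = (y2 - y1) / (x2 - x1) = (12) / (32) mod 47 = 18
x3 = s^2 - x1 - x2 mod 47 = 18^2 - 29 - 14 = 46
y3 = s (x1 - x3) - y1 mod 47 = 18 * (29 - 46) - 23 = 0

P + Q = (46, 0)


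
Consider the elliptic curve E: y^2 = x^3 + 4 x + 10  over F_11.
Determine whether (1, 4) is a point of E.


Check whether y^2 = x^3 + 4 x + 10 (mod 11) for (x, y) = (1, 4).
LHS: y^2 = 4^2 mod 11 = 5
RHS: x^3 + 4 x + 10 = 1^3 + 4*1 + 10 mod 11 = 4
LHS != RHS

No, not on the curve


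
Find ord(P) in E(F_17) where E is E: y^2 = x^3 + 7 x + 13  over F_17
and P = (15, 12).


Compute successive multiples of P until we hit O:
  1P = (15, 12)
  2P = (2, 16)
  3P = (1, 2)
  4P = (14, 13)
  5P = (6, 13)
  6P = (0, 9)
  7P = (0, 8)
  8P = (6, 4)
  ... (continuing to 13P)
  13P = O

ord(P) = 13


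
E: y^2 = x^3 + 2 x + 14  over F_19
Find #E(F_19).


For each x in F_19, count y with y^2 = x^3 + 2 x + 14 mod 19:
  x = 1: RHS = 17, y in [6, 13]  -> 2 point(s)
  x = 2: RHS = 7, y in [8, 11]  -> 2 point(s)
  x = 3: RHS = 9, y in [3, 16]  -> 2 point(s)
  x = 5: RHS = 16, y in [4, 15]  -> 2 point(s)
  x = 9: RHS = 1, y in [1, 18]  -> 2 point(s)
  x = 16: RHS = 0, y in [0]  -> 1 point(s)
  x = 18: RHS = 11, y in [7, 12]  -> 2 point(s)
Affine points: 13. Add the point at infinity: total = 14.

#E(F_19) = 14


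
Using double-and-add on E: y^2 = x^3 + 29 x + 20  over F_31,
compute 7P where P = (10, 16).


k = 7 = 111_2 (binary, LSB first: 111)
Double-and-add from P = (10, 16):
  bit 0 = 1: acc = O + (10, 16) = (10, 16)
  bit 1 = 1: acc = (10, 16) + (0, 19) = (9, 24)
  bit 2 = 1: acc = (9, 24) + (14, 16) = (18, 9)

7P = (18, 9)


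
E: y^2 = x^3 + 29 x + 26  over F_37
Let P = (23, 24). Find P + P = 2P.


Doubling: s = (3 x1^2 + a) / (2 y1)
s = (3*23^2 + 29) / (2*24) mod 37 = 9
x3 = s^2 - 2 x1 mod 37 = 9^2 - 2*23 = 35
y3 = s (x1 - x3) - y1 mod 37 = 9 * (23 - 35) - 24 = 16

2P = (35, 16)


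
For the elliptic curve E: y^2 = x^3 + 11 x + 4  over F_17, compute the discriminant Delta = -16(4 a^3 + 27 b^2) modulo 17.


4 a^3 + 27 b^2 = 4*11^3 + 27*4^2 = 5324 + 432 = 5756
Delta = -16 * (5756) = -92096
Delta mod 17 = 10

Delta = 10 (mod 17)


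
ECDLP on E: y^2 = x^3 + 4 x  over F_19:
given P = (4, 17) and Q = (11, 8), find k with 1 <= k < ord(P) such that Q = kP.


Enumerate multiples of P until we hit Q = (11, 8):
  1P = (4, 17)
  2P = (9, 10)
  3P = (11, 8)
Match found at i = 3.

k = 3


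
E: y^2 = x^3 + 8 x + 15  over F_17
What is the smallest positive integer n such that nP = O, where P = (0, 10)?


Compute successive multiples of P until we hit O:
  1P = (0, 10)
  2P = (9, 0)
  3P = (0, 7)
  4P = O

ord(P) = 4


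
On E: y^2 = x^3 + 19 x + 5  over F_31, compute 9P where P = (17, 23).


k = 9 = 1001_2 (binary, LSB first: 1001)
Double-and-add from P = (17, 23):
  bit 0 = 1: acc = O + (17, 23) = (17, 23)
  bit 1 = 0: acc unchanged = (17, 23)
  bit 2 = 0: acc unchanged = (17, 23)
  bit 3 = 1: acc = (17, 23) + (0, 25) = (2, 19)

9P = (2, 19)


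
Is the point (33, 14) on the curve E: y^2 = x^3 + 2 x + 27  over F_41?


Check whether y^2 = x^3 + 2 x + 27 (mod 41) for (x, y) = (33, 14).
LHS: y^2 = 14^2 mod 41 = 32
RHS: x^3 + 2 x + 27 = 33^3 + 2*33 + 27 mod 41 = 32
LHS = RHS

Yes, on the curve


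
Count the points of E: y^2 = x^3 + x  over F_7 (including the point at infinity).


For each x in F_7, count y with y^2 = x^3 + 1 x + 0 mod 7:
  x = 0: RHS = 0, y in [0]  -> 1 point(s)
  x = 1: RHS = 2, y in [3, 4]  -> 2 point(s)
  x = 3: RHS = 2, y in [3, 4]  -> 2 point(s)
  x = 5: RHS = 4, y in [2, 5]  -> 2 point(s)
Affine points: 7. Add the point at infinity: total = 8.

#E(F_7) = 8


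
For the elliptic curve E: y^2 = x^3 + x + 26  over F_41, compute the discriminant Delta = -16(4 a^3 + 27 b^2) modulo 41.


4 a^3 + 27 b^2 = 4*1^3 + 27*26^2 = 4 + 18252 = 18256
Delta = -16 * (18256) = -292096
Delta mod 41 = 29

Delta = 29 (mod 41)


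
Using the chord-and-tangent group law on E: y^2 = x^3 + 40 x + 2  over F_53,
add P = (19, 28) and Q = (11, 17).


P != Q, so use the chord formula.
s = (y2 - y1) / (x2 - x1) = (42) / (45) mod 53 = 8
x3 = s^2 - x1 - x2 mod 53 = 8^2 - 19 - 11 = 34
y3 = s (x1 - x3) - y1 mod 53 = 8 * (19 - 34) - 28 = 11

P + Q = (34, 11)


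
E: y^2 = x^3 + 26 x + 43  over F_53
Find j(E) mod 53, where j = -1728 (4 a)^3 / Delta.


Delta = -16(4 a^3 + 27 b^2) mod 53 = 3
-1728 * (4 a)^3 = -1728 * (4*26)^3 mod 53 = 44
j = 44 * 3^(-1) mod 53 = 50

j = 50 (mod 53)


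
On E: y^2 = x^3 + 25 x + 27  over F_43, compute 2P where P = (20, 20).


Doubling: s = (3 x1^2 + a) / (2 y1)
s = (3*20^2 + 25) / (2*20) mod 43 = 36
x3 = s^2 - 2 x1 mod 43 = 36^2 - 2*20 = 9
y3 = s (x1 - x3) - y1 mod 43 = 36 * (20 - 9) - 20 = 32

2P = (9, 32)


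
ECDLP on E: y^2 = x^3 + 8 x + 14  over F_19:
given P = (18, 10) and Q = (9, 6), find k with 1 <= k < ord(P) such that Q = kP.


Enumerate multiples of P until we hit Q = (9, 6):
  1P = (18, 10)
  2P = (9, 13)
  3P = (9, 6)
Match found at i = 3.

k = 3


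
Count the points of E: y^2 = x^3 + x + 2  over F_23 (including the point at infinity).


For each x in F_23, count y with y^2 = x^3 + 1 x + 2 mod 23:
  x = 0: RHS = 2, y in [5, 18]  -> 2 point(s)
  x = 1: RHS = 4, y in [2, 21]  -> 2 point(s)
  x = 2: RHS = 12, y in [9, 14]  -> 2 point(s)
  x = 3: RHS = 9, y in [3, 20]  -> 2 point(s)
  x = 4: RHS = 1, y in [1, 22]  -> 2 point(s)
  x = 8: RHS = 16, y in [4, 19]  -> 2 point(s)
  x = 9: RHS = 4, y in [2, 21]  -> 2 point(s)
  x = 10: RHS = 0, y in [0]  -> 1 point(s)
  x = 13: RHS = 4, y in [2, 21]  -> 2 point(s)
  x = 14: RHS = 0, y in [0]  -> 1 point(s)
  x = 19: RHS = 3, y in [7, 16]  -> 2 point(s)
  x = 20: RHS = 18, y in [8, 15]  -> 2 point(s)
  x = 22: RHS = 0, y in [0]  -> 1 point(s)
Affine points: 23. Add the point at infinity: total = 24.

#E(F_23) = 24


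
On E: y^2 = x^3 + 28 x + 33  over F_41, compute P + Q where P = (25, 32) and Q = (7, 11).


P != Q, so use the chord formula.
s = (y2 - y1) / (x2 - x1) = (20) / (23) mod 41 = 8
x3 = s^2 - x1 - x2 mod 41 = 8^2 - 25 - 7 = 32
y3 = s (x1 - x3) - y1 mod 41 = 8 * (25 - 32) - 32 = 35

P + Q = (32, 35)


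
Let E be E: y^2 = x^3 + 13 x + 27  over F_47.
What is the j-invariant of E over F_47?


Delta = -16(4 a^3 + 27 b^2) mod 47 = 35
-1728 * (4 a)^3 = -1728 * (4*13)^3 mod 47 = 12
j = 12 * 35^(-1) mod 47 = 46

j = 46 (mod 47)


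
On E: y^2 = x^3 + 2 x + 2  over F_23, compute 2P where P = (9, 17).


k = 2 = 10_2 (binary, LSB first: 01)
Double-and-add from P = (9, 17):
  bit 0 = 0: acc unchanged = O
  bit 1 = 1: acc = O + (8, 22) = (8, 22)

2P = (8, 22)


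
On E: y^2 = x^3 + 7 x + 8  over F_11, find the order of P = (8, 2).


Compute successive multiples of P until we hit O:
  1P = (8, 2)
  2P = (4, 10)
  3P = (3, 10)
  4P = (3, 1)
  5P = (4, 1)
  6P = (8, 9)
  7P = O

ord(P) = 7


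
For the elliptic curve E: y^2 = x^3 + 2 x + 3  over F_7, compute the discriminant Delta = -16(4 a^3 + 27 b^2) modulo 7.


4 a^3 + 27 b^2 = 4*2^3 + 27*3^2 = 32 + 243 = 275
Delta = -16 * (275) = -4400
Delta mod 7 = 3

Delta = 3 (mod 7)


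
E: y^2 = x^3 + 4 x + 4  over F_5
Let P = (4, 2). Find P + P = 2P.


Doubling: s = (3 x1^2 + a) / (2 y1)
s = (3*4^2 + 4) / (2*2) mod 5 = 3
x3 = s^2 - 2 x1 mod 5 = 3^2 - 2*4 = 1
y3 = s (x1 - x3) - y1 mod 5 = 3 * (4 - 1) - 2 = 2

2P = (1, 2)


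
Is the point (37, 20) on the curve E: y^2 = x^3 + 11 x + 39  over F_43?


Check whether y^2 = x^3 + 11 x + 39 (mod 43) for (x, y) = (37, 20).
LHS: y^2 = 20^2 mod 43 = 13
RHS: x^3 + 11 x + 39 = 37^3 + 11*37 + 39 mod 43 = 15
LHS != RHS

No, not on the curve


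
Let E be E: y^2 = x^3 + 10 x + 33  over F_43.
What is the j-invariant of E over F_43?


Delta = -16(4 a^3 + 27 b^2) mod 43 = 42
-1728 * (4 a)^3 = -1728 * (4*10)^3 mod 43 = 1
j = 1 * 42^(-1) mod 43 = 42

j = 42 (mod 43)


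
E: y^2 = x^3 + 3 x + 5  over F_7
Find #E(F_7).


For each x in F_7, count y with y^2 = x^3 + 3 x + 5 mod 7:
  x = 1: RHS = 2, y in [3, 4]  -> 2 point(s)
  x = 4: RHS = 4, y in [2, 5]  -> 2 point(s)
  x = 6: RHS = 1, y in [1, 6]  -> 2 point(s)
Affine points: 6. Add the point at infinity: total = 7.

#E(F_7) = 7


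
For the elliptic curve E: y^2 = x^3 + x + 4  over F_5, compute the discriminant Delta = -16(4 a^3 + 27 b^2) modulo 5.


4 a^3 + 27 b^2 = 4*1^3 + 27*4^2 = 4 + 432 = 436
Delta = -16 * (436) = -6976
Delta mod 5 = 4

Delta = 4 (mod 5)


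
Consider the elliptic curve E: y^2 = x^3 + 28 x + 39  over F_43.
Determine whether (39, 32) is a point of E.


Check whether y^2 = x^3 + 28 x + 39 (mod 43) for (x, y) = (39, 32).
LHS: y^2 = 32^2 mod 43 = 35
RHS: x^3 + 28 x + 39 = 39^3 + 28*39 + 39 mod 43 = 35
LHS = RHS

Yes, on the curve


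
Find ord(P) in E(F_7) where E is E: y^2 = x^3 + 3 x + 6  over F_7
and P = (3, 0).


Compute successive multiples of P until we hit O:
  1P = (3, 0)
  2P = O

ord(P) = 2


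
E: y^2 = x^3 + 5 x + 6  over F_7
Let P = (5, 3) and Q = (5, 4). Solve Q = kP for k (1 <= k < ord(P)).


Enumerate multiples of P until we hit Q = (5, 4):
  1P = (5, 3)
  2P = (6, 0)
  3P = (5, 4)
Match found at i = 3.

k = 3


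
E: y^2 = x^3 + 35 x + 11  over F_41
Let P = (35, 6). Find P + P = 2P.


Doubling: s = (3 x1^2 + a) / (2 y1)
s = (3*35^2 + 35) / (2*6) mod 41 = 29
x3 = s^2 - 2 x1 mod 41 = 29^2 - 2*35 = 33
y3 = s (x1 - x3) - y1 mod 41 = 29 * (35 - 33) - 6 = 11

2P = (33, 11)


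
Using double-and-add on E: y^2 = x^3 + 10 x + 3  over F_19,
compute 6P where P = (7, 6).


k = 6 = 110_2 (binary, LSB first: 011)
Double-and-add from P = (7, 6):
  bit 0 = 0: acc unchanged = O
  bit 1 = 1: acc = O + (9, 9) = (9, 9)
  bit 2 = 1: acc = (9, 9) + (18, 7) = (8, 14)

6P = (8, 14)


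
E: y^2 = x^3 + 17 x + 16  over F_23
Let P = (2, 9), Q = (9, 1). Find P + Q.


P != Q, so use the chord formula.
s = (y2 - y1) / (x2 - x1) = (15) / (7) mod 23 = 12
x3 = s^2 - x1 - x2 mod 23 = 12^2 - 2 - 9 = 18
y3 = s (x1 - x3) - y1 mod 23 = 12 * (2 - 18) - 9 = 6

P + Q = (18, 6)


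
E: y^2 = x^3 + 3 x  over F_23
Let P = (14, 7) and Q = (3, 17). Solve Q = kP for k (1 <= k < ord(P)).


Enumerate multiples of P until we hit Q = (3, 17):
  1P = (14, 7)
  2P = (1, 21)
  3P = (21, 20)
  4P = (6, 21)
  5P = (19, 19)
  6P = (16, 2)
  7P = (5, 5)
  8P = (12, 19)
  9P = (10, 15)
  10P = (3, 17)
Match found at i = 10.

k = 10


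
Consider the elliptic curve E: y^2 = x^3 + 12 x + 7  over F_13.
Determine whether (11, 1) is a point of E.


Check whether y^2 = x^3 + 12 x + 7 (mod 13) for (x, y) = (11, 1).
LHS: y^2 = 1^2 mod 13 = 1
RHS: x^3 + 12 x + 7 = 11^3 + 12*11 + 7 mod 13 = 1
LHS = RHS

Yes, on the curve


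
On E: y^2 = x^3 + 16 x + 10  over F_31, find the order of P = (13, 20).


Compute successive multiples of P until we hit O:
  1P = (13, 20)
  2P = (14, 8)
  3P = (24, 19)
  4P = (4, 13)
  5P = (28, 20)
  6P = (21, 11)
  7P = (22, 25)
  8P = (12, 15)
  ... (continuing to 28P)
  28P = O

ord(P) = 28


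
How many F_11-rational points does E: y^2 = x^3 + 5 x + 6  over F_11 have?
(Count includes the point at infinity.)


For each x in F_11, count y with y^2 = x^3 + 5 x + 6 mod 11:
  x = 1: RHS = 1, y in [1, 10]  -> 2 point(s)
  x = 3: RHS = 4, y in [2, 9]  -> 2 point(s)
  x = 10: RHS = 0, y in [0]  -> 1 point(s)
Affine points: 5. Add the point at infinity: total = 6.

#E(F_11) = 6


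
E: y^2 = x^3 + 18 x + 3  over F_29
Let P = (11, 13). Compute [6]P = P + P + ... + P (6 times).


k = 6 = 110_2 (binary, LSB first: 011)
Double-and-add from P = (11, 13):
  bit 0 = 0: acc unchanged = O
  bit 1 = 1: acc = O + (12, 27) = (12, 27)
  bit 2 = 1: acc = (12, 27) + (10, 9) = (1, 14)

6P = (1, 14)


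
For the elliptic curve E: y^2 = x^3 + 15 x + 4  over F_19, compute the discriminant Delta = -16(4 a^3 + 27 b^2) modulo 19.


4 a^3 + 27 b^2 = 4*15^3 + 27*4^2 = 13500 + 432 = 13932
Delta = -16 * (13932) = -222912
Delta mod 19 = 15

Delta = 15 (mod 19)


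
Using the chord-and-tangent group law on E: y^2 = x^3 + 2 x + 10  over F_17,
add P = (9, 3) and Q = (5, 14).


P != Q, so use the chord formula.
s = (y2 - y1) / (x2 - x1) = (11) / (13) mod 17 = 10
x3 = s^2 - x1 - x2 mod 17 = 10^2 - 9 - 5 = 1
y3 = s (x1 - x3) - y1 mod 17 = 10 * (9 - 1) - 3 = 9

P + Q = (1, 9)


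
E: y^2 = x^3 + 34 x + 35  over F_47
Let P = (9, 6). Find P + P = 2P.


Doubling: s = (3 x1^2 + a) / (2 y1)
s = (3*9^2 + 34) / (2*6) mod 47 = 27
x3 = s^2 - 2 x1 mod 47 = 27^2 - 2*9 = 6
y3 = s (x1 - x3) - y1 mod 47 = 27 * (9 - 6) - 6 = 28

2P = (6, 28)


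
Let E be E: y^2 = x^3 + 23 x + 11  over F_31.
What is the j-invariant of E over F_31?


Delta = -16(4 a^3 + 27 b^2) mod 31 = 26
-1728 * (4 a)^3 = -1728 * (4*23)^3 mod 31 = 23
j = 23 * 26^(-1) mod 31 = 14

j = 14 (mod 31)


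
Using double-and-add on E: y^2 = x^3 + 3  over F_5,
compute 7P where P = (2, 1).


k = 7 = 111_2 (binary, LSB first: 111)
Double-and-add from P = (2, 1):
  bit 0 = 1: acc = O + (2, 1) = (2, 1)
  bit 1 = 1: acc = (2, 1) + (2, 4) = O
  bit 2 = 1: acc = O + (2, 1) = (2, 1)

7P = (2, 1)


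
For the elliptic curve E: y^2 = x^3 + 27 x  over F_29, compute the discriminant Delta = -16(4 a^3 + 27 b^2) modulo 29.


4 a^3 + 27 b^2 = 4*27^3 + 27*0^2 = 78732 + 0 = 78732
Delta = -16 * (78732) = -1259712
Delta mod 29 = 19

Delta = 19 (mod 29)


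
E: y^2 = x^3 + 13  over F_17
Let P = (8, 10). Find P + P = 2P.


Doubling: s = (3 x1^2 + a) / (2 y1)
s = (3*8^2 + 0) / (2*10) mod 17 = 13
x3 = s^2 - 2 x1 mod 17 = 13^2 - 2*8 = 0
y3 = s (x1 - x3) - y1 mod 17 = 13 * (8 - 0) - 10 = 9

2P = (0, 9)


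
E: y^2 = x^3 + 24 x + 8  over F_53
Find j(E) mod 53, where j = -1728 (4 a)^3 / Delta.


Delta = -16(4 a^3 + 27 b^2) mod 53 = 11
-1728 * (4 a)^3 = -1728 * (4*24)^3 mod 53 = 41
j = 41 * 11^(-1) mod 53 = 23

j = 23 (mod 53)


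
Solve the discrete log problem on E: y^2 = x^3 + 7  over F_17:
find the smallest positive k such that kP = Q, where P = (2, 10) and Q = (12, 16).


Enumerate multiples of P until we hit Q = (12, 16):
  1P = (2, 10)
  2P = (12, 1)
  3P = (5, 8)
  4P = (1, 12)
  5P = (1, 5)
  6P = (5, 9)
  7P = (12, 16)
Match found at i = 7.

k = 7


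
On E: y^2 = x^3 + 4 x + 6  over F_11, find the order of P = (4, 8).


Compute successive multiples of P until we hit O:
  1P = (4, 8)
  2P = (6, 2)
  3P = (10, 10)
  4P = (2, 0)
  5P = (10, 1)
  6P = (6, 9)
  7P = (4, 3)
  8P = O

ord(P) = 8


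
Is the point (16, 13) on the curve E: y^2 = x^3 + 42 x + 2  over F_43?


Check whether y^2 = x^3 + 42 x + 2 (mod 43) for (x, y) = (16, 13).
LHS: y^2 = 13^2 mod 43 = 40
RHS: x^3 + 42 x + 2 = 16^3 + 42*16 + 2 mod 43 = 40
LHS = RHS

Yes, on the curve


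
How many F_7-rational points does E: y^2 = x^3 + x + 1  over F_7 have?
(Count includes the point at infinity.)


For each x in F_7, count y with y^2 = x^3 + 1 x + 1 mod 7:
  x = 0: RHS = 1, y in [1, 6]  -> 2 point(s)
  x = 2: RHS = 4, y in [2, 5]  -> 2 point(s)
Affine points: 4. Add the point at infinity: total = 5.

#E(F_7) = 5


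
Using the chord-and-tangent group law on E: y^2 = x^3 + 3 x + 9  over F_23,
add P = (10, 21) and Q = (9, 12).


P != Q, so use the chord formula.
s = (y2 - y1) / (x2 - x1) = (14) / (22) mod 23 = 9
x3 = s^2 - x1 - x2 mod 23 = 9^2 - 10 - 9 = 16
y3 = s (x1 - x3) - y1 mod 23 = 9 * (10 - 16) - 21 = 17

P + Q = (16, 17)
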